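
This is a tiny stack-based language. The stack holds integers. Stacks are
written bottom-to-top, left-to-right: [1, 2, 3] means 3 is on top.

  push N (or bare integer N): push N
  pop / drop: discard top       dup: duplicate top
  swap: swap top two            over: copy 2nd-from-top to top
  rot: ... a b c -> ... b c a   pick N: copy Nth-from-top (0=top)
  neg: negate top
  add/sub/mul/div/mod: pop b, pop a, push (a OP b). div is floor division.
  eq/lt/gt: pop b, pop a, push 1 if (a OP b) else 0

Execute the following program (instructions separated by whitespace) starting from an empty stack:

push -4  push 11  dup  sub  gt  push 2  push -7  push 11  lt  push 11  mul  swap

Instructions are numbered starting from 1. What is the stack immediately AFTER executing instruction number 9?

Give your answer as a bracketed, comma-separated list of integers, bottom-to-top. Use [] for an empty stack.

Step 1 ('push -4'): [-4]
Step 2 ('push 11'): [-4, 11]
Step 3 ('dup'): [-4, 11, 11]
Step 4 ('sub'): [-4, 0]
Step 5 ('gt'): [0]
Step 6 ('push 2'): [0, 2]
Step 7 ('push -7'): [0, 2, -7]
Step 8 ('push 11'): [0, 2, -7, 11]
Step 9 ('lt'): [0, 2, 1]

Answer: [0, 2, 1]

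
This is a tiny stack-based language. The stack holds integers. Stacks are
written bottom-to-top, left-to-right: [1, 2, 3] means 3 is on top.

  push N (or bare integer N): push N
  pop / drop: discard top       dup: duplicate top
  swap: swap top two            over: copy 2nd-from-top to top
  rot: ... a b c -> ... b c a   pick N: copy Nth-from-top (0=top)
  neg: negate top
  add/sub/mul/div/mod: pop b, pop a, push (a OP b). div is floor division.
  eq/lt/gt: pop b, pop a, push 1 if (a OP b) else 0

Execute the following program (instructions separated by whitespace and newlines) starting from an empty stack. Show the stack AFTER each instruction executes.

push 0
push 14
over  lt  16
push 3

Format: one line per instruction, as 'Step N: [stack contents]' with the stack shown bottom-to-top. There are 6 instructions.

Step 1: [0]
Step 2: [0, 14]
Step 3: [0, 14, 0]
Step 4: [0, 0]
Step 5: [0, 0, 16]
Step 6: [0, 0, 16, 3]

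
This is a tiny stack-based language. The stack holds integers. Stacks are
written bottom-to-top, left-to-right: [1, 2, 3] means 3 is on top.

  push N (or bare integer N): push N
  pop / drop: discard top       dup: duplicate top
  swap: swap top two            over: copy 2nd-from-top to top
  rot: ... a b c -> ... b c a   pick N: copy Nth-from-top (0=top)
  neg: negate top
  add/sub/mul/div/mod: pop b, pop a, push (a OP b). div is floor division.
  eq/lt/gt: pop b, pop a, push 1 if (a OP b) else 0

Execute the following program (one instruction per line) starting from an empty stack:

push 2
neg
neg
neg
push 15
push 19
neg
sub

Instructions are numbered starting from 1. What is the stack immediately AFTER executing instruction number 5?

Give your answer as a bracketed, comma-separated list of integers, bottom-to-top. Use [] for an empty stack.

Answer: [-2, 15]

Derivation:
Step 1 ('push 2'): [2]
Step 2 ('neg'): [-2]
Step 3 ('neg'): [2]
Step 4 ('neg'): [-2]
Step 5 ('push 15'): [-2, 15]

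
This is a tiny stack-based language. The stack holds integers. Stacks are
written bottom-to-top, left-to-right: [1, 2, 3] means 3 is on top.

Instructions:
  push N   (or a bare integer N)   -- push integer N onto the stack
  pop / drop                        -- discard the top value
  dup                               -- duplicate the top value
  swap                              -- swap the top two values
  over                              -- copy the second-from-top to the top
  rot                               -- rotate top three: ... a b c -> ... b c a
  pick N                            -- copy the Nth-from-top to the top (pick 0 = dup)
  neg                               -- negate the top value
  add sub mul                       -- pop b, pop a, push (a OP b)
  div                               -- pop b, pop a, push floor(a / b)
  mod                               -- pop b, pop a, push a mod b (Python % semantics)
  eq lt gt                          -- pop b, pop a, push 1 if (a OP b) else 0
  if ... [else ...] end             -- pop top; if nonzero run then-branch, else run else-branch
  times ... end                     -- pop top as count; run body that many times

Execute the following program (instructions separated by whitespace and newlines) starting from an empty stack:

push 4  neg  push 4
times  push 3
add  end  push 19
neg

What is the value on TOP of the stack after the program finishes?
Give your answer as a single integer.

Answer: -19

Derivation:
After 'push 4': [4]
After 'neg': [-4]
After 'push 4': [-4, 4]
After 'times': [-4]
After 'push 3': [-4, 3]
After 'add': [-1]
After 'push 3': [-1, 3]
After 'add': [2]
After 'push 3': [2, 3]
After 'add': [5]
After 'push 3': [5, 3]
After 'add': [8]
After 'push 19': [8, 19]
After 'neg': [8, -19]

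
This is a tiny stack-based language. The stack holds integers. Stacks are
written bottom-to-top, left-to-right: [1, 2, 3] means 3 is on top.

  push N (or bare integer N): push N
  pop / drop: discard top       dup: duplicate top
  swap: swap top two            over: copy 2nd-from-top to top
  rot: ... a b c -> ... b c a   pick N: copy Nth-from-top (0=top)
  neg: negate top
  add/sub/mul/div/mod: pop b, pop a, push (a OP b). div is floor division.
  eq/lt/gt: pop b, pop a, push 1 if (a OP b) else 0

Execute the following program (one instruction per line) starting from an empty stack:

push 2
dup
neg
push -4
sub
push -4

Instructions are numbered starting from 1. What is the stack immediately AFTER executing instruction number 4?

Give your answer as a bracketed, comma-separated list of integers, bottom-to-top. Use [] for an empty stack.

Step 1 ('push 2'): [2]
Step 2 ('dup'): [2, 2]
Step 3 ('neg'): [2, -2]
Step 4 ('push -4'): [2, -2, -4]

Answer: [2, -2, -4]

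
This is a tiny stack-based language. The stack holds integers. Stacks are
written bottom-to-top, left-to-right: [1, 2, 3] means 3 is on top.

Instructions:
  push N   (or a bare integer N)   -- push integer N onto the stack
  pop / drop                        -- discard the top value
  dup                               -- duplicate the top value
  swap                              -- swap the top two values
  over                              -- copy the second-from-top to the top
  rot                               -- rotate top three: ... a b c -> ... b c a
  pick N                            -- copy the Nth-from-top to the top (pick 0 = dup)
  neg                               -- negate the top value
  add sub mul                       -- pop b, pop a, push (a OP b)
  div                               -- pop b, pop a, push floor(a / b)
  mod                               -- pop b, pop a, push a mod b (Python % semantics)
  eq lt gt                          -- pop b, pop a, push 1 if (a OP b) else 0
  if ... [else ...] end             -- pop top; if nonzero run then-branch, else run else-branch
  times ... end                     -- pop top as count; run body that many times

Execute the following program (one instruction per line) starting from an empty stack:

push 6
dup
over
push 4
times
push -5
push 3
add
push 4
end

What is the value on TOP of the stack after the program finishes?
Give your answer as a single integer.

Answer: 4

Derivation:
After 'push 6': [6]
After 'dup': [6, 6]
After 'over': [6, 6, 6]
After 'push 4': [6, 6, 6, 4]
After 'times': [6, 6, 6]
After 'push -5': [6, 6, 6, -5]
After 'push 3': [6, 6, 6, -5, 3]
After 'add': [6, 6, 6, -2]
After 'push 4': [6, 6, 6, -2, 4]
After 'push -5': [6, 6, 6, -2, 4, -5]
  ...
After 'add': [6, 6, 6, -2, 4, -2]
After 'push 4': [6, 6, 6, -2, 4, -2, 4]
After 'push -5': [6, 6, 6, -2, 4, -2, 4, -5]
After 'push 3': [6, 6, 6, -2, 4, -2, 4, -5, 3]
After 'add': [6, 6, 6, -2, 4, -2, 4, -2]
After 'push 4': [6, 6, 6, -2, 4, -2, 4, -2, 4]
After 'push -5': [6, 6, 6, -2, 4, -2, 4, -2, 4, -5]
After 'push 3': [6, 6, 6, -2, 4, -2, 4, -2, 4, -5, 3]
After 'add': [6, 6, 6, -2, 4, -2, 4, -2, 4, -2]
After 'push 4': [6, 6, 6, -2, 4, -2, 4, -2, 4, -2, 4]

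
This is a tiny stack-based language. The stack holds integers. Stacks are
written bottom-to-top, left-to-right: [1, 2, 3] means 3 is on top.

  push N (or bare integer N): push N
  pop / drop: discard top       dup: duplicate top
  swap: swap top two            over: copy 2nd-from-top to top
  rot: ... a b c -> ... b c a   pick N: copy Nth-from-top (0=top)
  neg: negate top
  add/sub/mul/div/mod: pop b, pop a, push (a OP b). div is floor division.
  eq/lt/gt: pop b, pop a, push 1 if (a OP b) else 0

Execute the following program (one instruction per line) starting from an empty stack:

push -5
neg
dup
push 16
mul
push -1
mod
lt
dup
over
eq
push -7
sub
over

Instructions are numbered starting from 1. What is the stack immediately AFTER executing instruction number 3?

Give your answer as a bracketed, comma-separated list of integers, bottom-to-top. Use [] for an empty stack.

Answer: [5, 5]

Derivation:
Step 1 ('push -5'): [-5]
Step 2 ('neg'): [5]
Step 3 ('dup'): [5, 5]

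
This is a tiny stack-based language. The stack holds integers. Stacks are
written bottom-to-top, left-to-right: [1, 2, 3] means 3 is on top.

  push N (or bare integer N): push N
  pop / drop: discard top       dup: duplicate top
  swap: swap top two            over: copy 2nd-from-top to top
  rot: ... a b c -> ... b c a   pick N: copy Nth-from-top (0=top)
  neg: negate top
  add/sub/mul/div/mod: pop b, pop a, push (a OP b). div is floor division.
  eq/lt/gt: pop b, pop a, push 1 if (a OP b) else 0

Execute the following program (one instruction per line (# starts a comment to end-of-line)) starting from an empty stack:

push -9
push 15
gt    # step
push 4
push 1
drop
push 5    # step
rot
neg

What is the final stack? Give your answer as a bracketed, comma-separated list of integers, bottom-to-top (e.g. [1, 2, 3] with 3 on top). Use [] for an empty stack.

Answer: [4, 5, 0]

Derivation:
After 'push -9': [-9]
After 'push 15': [-9, 15]
After 'gt': [0]
After 'push 4': [0, 4]
After 'push 1': [0, 4, 1]
After 'drop': [0, 4]
After 'push 5': [0, 4, 5]
After 'rot': [4, 5, 0]
After 'neg': [4, 5, 0]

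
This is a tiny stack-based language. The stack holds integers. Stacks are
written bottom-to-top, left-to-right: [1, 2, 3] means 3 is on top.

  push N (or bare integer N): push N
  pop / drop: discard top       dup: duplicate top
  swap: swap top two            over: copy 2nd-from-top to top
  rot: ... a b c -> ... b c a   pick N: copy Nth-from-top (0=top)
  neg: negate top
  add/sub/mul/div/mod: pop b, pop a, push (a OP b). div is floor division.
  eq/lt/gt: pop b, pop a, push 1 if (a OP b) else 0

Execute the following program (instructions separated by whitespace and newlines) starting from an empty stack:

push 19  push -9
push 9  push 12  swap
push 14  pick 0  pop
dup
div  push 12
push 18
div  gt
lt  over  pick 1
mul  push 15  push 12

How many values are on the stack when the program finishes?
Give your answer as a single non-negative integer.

Answer: 7

Derivation:
After 'push 19': stack = [19] (depth 1)
After 'push -9': stack = [19, -9] (depth 2)
After 'push 9': stack = [19, -9, 9] (depth 3)
After 'push 12': stack = [19, -9, 9, 12] (depth 4)
After 'swap': stack = [19, -9, 12, 9] (depth 4)
After 'push 14': stack = [19, -9, 12, 9, 14] (depth 5)
After 'pick 0': stack = [19, -9, 12, 9, 14, 14] (depth 6)
After 'pop': stack = [19, -9, 12, 9, 14] (depth 5)
After 'dup': stack = [19, -9, 12, 9, 14, 14] (depth 6)
After 'div': stack = [19, -9, 12, 9, 1] (depth 5)
After 'push 12': stack = [19, -9, 12, 9, 1, 12] (depth 6)
After 'push 18': stack = [19, -9, 12, 9, 1, 12, 18] (depth 7)
After 'div': stack = [19, -9, 12, 9, 1, 0] (depth 6)
After 'gt': stack = [19, -9, 12, 9, 1] (depth 5)
After 'lt': stack = [19, -9, 12, 0] (depth 4)
After 'over': stack = [19, -9, 12, 0, 12] (depth 5)
After 'pick 1': stack = [19, -9, 12, 0, 12, 0] (depth 6)
After 'mul': stack = [19, -9, 12, 0, 0] (depth 5)
After 'push 15': stack = [19, -9, 12, 0, 0, 15] (depth 6)
After 'push 12': stack = [19, -9, 12, 0, 0, 15, 12] (depth 7)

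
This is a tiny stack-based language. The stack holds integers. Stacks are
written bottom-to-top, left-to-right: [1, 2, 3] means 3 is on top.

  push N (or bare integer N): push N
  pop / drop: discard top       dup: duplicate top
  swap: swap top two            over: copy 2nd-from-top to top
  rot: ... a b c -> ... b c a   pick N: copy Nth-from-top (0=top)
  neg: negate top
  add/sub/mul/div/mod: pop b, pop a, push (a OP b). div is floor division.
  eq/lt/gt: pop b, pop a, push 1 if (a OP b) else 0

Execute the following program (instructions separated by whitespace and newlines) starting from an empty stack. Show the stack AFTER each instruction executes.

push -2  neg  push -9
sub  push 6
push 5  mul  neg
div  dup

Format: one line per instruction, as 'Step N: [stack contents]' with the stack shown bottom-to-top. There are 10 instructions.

Step 1: [-2]
Step 2: [2]
Step 3: [2, -9]
Step 4: [11]
Step 5: [11, 6]
Step 6: [11, 6, 5]
Step 7: [11, 30]
Step 8: [11, -30]
Step 9: [-1]
Step 10: [-1, -1]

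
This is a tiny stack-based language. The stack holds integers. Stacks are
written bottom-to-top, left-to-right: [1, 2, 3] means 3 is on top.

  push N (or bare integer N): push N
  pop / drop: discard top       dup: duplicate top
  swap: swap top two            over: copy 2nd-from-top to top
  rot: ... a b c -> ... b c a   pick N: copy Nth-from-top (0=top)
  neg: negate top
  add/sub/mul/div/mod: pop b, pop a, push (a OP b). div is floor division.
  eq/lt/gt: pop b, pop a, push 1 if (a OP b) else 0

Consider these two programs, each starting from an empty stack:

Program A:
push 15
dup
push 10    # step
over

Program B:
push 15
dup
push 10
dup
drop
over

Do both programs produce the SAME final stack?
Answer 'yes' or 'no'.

Program A trace:
  After 'push 15': [15]
  After 'dup': [15, 15]
  After 'push 10': [15, 15, 10]
  After 'over': [15, 15, 10, 15]
Program A final stack: [15, 15, 10, 15]

Program B trace:
  After 'push 15': [15]
  After 'dup': [15, 15]
  After 'push 10': [15, 15, 10]
  After 'dup': [15, 15, 10, 10]
  After 'drop': [15, 15, 10]
  After 'over': [15, 15, 10, 15]
Program B final stack: [15, 15, 10, 15]
Same: yes

Answer: yes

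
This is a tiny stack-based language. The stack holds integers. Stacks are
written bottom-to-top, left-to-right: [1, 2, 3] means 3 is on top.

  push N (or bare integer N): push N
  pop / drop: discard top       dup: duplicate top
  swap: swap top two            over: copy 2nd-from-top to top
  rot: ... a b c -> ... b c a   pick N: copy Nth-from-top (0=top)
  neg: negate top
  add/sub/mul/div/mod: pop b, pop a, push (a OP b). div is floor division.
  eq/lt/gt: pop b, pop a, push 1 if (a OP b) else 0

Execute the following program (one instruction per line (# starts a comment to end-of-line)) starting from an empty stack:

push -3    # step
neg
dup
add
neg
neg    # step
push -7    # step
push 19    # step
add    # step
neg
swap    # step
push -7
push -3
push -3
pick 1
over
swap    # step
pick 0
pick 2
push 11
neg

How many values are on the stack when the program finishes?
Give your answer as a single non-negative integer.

Answer: 10

Derivation:
After 'push -3': stack = [-3] (depth 1)
After 'neg': stack = [3] (depth 1)
After 'dup': stack = [3, 3] (depth 2)
After 'add': stack = [6] (depth 1)
After 'neg': stack = [-6] (depth 1)
After 'neg': stack = [6] (depth 1)
After 'push -7': stack = [6, -7] (depth 2)
After 'push 19': stack = [6, -7, 19] (depth 3)
After 'add': stack = [6, 12] (depth 2)
After 'neg': stack = [6, -12] (depth 2)
  ...
After 'push -7': stack = [-12, 6, -7] (depth 3)
After 'push -3': stack = [-12, 6, -7, -3] (depth 4)
After 'push -3': stack = [-12, 6, -7, -3, -3] (depth 5)
After 'pick 1': stack = [-12, 6, -7, -3, -3, -3] (depth 6)
After 'over': stack = [-12, 6, -7, -3, -3, -3, -3] (depth 7)
After 'swap': stack = [-12, 6, -7, -3, -3, -3, -3] (depth 7)
After 'pick 0': stack = [-12, 6, -7, -3, -3, -3, -3, -3] (depth 8)
After 'pick 2': stack = [-12, 6, -7, -3, -3, -3, -3, -3, -3] (depth 9)
After 'push 11': stack = [-12, 6, -7, -3, -3, -3, -3, -3, -3, 11] (depth 10)
After 'neg': stack = [-12, 6, -7, -3, -3, -3, -3, -3, -3, -11] (depth 10)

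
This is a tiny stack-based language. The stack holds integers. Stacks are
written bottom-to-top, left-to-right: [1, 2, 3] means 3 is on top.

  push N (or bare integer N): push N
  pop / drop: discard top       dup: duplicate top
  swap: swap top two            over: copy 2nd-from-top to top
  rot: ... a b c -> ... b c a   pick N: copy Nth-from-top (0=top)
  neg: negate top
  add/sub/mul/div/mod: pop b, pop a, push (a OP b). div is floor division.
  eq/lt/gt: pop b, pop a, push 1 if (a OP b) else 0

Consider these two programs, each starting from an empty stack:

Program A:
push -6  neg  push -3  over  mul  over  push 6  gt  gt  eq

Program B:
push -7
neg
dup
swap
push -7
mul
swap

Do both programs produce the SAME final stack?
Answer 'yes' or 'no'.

Answer: no

Derivation:
Program A trace:
  After 'push -6': [-6]
  After 'neg': [6]
  After 'push -3': [6, -3]
  After 'over': [6, -3, 6]
  After 'mul': [6, -18]
  After 'over': [6, -18, 6]
  After 'push 6': [6, -18, 6, 6]
  After 'gt': [6, -18, 0]
  After 'gt': [6, 0]
  After 'eq': [0]
Program A final stack: [0]

Program B trace:
  After 'push -7': [-7]
  After 'neg': [7]
  After 'dup': [7, 7]
  After 'swap': [7, 7]
  After 'push -7': [7, 7, -7]
  After 'mul': [7, -49]
  After 'swap': [-49, 7]
Program B final stack: [-49, 7]
Same: no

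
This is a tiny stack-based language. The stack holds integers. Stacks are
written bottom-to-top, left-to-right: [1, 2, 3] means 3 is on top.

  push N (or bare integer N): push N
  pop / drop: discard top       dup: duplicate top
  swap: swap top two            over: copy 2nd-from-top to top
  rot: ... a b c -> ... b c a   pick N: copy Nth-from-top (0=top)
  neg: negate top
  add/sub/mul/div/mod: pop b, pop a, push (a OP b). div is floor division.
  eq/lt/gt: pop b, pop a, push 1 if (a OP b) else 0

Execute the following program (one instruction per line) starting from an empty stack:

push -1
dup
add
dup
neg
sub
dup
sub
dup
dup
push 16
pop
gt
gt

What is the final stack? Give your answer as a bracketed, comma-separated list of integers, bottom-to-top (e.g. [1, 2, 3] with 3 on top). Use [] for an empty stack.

After 'push -1': [-1]
After 'dup': [-1, -1]
After 'add': [-2]
After 'dup': [-2, -2]
After 'neg': [-2, 2]
After 'sub': [-4]
After 'dup': [-4, -4]
After 'sub': [0]
After 'dup': [0, 0]
After 'dup': [0, 0, 0]
After 'push 16': [0, 0, 0, 16]
After 'pop': [0, 0, 0]
After 'gt': [0, 0]
After 'gt': [0]

Answer: [0]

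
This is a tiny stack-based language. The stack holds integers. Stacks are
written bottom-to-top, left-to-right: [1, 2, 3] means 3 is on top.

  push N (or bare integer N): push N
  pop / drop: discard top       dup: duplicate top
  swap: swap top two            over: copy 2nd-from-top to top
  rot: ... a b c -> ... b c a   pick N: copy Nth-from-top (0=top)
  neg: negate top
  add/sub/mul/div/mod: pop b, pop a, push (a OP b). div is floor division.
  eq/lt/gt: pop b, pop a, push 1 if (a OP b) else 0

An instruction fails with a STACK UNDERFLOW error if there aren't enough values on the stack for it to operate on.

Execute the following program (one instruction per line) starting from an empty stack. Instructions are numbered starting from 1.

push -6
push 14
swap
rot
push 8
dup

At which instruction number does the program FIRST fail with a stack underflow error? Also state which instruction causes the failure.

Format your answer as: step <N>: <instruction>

Step 1 ('push -6'): stack = [-6], depth = 1
Step 2 ('push 14'): stack = [-6, 14], depth = 2
Step 3 ('swap'): stack = [14, -6], depth = 2
Step 4 ('rot'): needs 3 value(s) but depth is 2 — STACK UNDERFLOW

Answer: step 4: rot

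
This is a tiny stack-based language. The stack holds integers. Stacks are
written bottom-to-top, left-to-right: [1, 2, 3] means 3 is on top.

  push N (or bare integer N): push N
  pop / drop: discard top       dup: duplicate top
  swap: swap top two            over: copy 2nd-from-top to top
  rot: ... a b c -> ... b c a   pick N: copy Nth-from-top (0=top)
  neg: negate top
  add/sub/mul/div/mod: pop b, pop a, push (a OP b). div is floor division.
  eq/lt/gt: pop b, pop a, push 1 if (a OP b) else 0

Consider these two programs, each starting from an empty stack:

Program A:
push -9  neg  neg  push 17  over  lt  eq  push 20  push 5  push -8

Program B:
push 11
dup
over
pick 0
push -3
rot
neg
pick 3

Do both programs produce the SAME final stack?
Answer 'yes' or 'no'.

Program A trace:
  After 'push -9': [-9]
  After 'neg': [9]
  After 'neg': [-9]
  After 'push 17': [-9, 17]
  After 'over': [-9, 17, -9]
  After 'lt': [-9, 0]
  After 'eq': [0]
  After 'push 20': [0, 20]
  After 'push 5': [0, 20, 5]
  After 'push -8': [0, 20, 5, -8]
Program A final stack: [0, 20, 5, -8]

Program B trace:
  After 'push 11': [11]
  After 'dup': [11, 11]
  After 'over': [11, 11, 11]
  After 'pick 0': [11, 11, 11, 11]
  After 'push -3': [11, 11, 11, 11, -3]
  After 'rot': [11, 11, 11, -3, 11]
  After 'neg': [11, 11, 11, -3, -11]
  After 'pick 3': [11, 11, 11, -3, -11, 11]
Program B final stack: [11, 11, 11, -3, -11, 11]
Same: no

Answer: no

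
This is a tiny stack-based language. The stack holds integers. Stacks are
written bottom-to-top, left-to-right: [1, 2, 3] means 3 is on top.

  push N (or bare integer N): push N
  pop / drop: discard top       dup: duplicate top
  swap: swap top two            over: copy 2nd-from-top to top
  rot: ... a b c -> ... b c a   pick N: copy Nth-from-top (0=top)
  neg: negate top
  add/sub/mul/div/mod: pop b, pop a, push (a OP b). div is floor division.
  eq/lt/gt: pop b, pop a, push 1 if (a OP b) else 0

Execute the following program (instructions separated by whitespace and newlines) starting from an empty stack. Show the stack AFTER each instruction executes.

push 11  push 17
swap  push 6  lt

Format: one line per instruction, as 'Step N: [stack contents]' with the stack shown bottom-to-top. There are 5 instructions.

Step 1: [11]
Step 2: [11, 17]
Step 3: [17, 11]
Step 4: [17, 11, 6]
Step 5: [17, 0]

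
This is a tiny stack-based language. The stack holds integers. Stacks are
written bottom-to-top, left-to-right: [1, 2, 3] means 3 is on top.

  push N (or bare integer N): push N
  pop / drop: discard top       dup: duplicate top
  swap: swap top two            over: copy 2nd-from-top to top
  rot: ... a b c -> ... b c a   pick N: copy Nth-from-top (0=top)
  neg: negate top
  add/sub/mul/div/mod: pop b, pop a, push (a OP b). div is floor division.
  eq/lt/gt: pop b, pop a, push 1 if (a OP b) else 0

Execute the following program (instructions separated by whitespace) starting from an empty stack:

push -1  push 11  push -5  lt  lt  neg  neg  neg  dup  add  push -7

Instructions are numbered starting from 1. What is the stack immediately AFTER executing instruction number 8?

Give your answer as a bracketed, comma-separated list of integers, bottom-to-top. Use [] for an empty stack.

Answer: [-1]

Derivation:
Step 1 ('push -1'): [-1]
Step 2 ('push 11'): [-1, 11]
Step 3 ('push -5'): [-1, 11, -5]
Step 4 ('lt'): [-1, 0]
Step 5 ('lt'): [1]
Step 6 ('neg'): [-1]
Step 7 ('neg'): [1]
Step 8 ('neg'): [-1]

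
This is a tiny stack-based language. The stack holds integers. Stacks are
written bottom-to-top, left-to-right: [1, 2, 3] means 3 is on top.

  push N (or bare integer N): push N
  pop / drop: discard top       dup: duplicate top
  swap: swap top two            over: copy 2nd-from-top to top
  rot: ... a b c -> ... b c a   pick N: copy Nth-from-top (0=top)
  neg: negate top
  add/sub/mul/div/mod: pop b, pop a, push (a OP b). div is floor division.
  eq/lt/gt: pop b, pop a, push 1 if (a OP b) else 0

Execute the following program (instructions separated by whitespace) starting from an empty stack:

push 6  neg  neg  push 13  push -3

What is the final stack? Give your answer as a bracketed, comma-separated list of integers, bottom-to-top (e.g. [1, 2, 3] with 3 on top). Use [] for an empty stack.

Answer: [6, 13, -3]

Derivation:
After 'push 6': [6]
After 'neg': [-6]
After 'neg': [6]
After 'push 13': [6, 13]
After 'push -3': [6, 13, -3]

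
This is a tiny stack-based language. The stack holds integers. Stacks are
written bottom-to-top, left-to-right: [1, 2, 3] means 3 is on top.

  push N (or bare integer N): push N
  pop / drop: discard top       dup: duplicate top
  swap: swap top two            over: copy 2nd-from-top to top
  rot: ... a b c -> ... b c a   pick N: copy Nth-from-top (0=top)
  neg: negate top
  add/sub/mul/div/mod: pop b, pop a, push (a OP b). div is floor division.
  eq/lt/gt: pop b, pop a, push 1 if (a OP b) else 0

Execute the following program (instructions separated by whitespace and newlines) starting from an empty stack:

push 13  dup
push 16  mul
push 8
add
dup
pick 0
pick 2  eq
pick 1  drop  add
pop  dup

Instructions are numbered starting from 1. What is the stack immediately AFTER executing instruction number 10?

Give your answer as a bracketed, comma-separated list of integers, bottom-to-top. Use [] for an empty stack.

Step 1 ('push 13'): [13]
Step 2 ('dup'): [13, 13]
Step 3 ('push 16'): [13, 13, 16]
Step 4 ('mul'): [13, 208]
Step 5 ('push 8'): [13, 208, 8]
Step 6 ('add'): [13, 216]
Step 7 ('dup'): [13, 216, 216]
Step 8 ('pick 0'): [13, 216, 216, 216]
Step 9 ('pick 2'): [13, 216, 216, 216, 216]
Step 10 ('eq'): [13, 216, 216, 1]

Answer: [13, 216, 216, 1]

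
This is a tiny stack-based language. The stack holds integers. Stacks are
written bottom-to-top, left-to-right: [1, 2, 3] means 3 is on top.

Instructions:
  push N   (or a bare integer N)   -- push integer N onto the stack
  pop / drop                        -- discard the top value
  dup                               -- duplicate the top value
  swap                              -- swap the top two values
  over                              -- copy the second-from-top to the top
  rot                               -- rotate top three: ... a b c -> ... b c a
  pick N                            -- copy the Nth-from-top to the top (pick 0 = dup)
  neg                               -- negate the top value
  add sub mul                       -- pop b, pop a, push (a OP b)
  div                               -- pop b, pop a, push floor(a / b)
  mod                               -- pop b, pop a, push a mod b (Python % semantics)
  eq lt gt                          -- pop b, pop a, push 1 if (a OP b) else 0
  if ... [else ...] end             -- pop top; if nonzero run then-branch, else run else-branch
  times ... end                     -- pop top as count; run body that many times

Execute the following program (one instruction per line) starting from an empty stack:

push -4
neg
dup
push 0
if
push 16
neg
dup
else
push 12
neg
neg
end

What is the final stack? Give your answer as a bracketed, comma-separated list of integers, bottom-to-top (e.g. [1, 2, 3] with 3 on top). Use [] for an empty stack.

Answer: [4, 4, 12]

Derivation:
After 'push -4': [-4]
After 'neg': [4]
After 'dup': [4, 4]
After 'push 0': [4, 4, 0]
After 'if': [4, 4]
After 'push 12': [4, 4, 12]
After 'neg': [4, 4, -12]
After 'neg': [4, 4, 12]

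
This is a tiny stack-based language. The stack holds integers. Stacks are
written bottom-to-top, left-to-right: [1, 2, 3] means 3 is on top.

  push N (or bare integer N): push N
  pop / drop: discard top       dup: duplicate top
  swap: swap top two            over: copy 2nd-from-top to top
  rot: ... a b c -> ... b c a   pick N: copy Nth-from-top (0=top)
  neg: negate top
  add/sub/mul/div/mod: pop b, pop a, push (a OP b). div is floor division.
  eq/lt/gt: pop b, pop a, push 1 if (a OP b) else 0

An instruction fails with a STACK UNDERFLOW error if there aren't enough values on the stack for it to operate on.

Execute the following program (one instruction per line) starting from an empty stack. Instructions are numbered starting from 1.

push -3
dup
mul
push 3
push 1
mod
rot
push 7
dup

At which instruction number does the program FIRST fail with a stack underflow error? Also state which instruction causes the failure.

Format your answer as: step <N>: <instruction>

Step 1 ('push -3'): stack = [-3], depth = 1
Step 2 ('dup'): stack = [-3, -3], depth = 2
Step 3 ('mul'): stack = [9], depth = 1
Step 4 ('push 3'): stack = [9, 3], depth = 2
Step 5 ('push 1'): stack = [9, 3, 1], depth = 3
Step 6 ('mod'): stack = [9, 0], depth = 2
Step 7 ('rot'): needs 3 value(s) but depth is 2 — STACK UNDERFLOW

Answer: step 7: rot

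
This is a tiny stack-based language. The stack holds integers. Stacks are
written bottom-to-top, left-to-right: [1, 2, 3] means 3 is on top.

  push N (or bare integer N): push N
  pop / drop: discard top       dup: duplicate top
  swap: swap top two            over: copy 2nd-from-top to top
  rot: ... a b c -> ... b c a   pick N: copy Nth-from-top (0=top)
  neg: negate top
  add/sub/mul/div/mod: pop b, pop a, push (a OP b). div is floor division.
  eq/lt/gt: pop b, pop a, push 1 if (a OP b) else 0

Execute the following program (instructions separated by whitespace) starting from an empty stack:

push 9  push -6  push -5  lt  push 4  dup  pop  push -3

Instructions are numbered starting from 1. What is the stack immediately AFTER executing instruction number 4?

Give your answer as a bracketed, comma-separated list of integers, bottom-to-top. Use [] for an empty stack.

Step 1 ('push 9'): [9]
Step 2 ('push -6'): [9, -6]
Step 3 ('push -5'): [9, -6, -5]
Step 4 ('lt'): [9, 1]

Answer: [9, 1]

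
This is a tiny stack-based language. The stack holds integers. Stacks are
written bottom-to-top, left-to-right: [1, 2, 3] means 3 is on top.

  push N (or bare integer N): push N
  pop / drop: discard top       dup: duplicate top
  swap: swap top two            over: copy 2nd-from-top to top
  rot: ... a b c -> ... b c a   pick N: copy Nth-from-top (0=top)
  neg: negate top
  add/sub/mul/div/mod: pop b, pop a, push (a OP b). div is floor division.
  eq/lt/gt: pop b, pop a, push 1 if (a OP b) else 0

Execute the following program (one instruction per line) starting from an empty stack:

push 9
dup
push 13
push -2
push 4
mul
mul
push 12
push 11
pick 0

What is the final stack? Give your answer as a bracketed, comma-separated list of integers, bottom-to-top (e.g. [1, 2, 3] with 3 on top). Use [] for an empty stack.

After 'push 9': [9]
After 'dup': [9, 9]
After 'push 13': [9, 9, 13]
After 'push -2': [9, 9, 13, -2]
After 'push 4': [9, 9, 13, -2, 4]
After 'mul': [9, 9, 13, -8]
After 'mul': [9, 9, -104]
After 'push 12': [9, 9, -104, 12]
After 'push 11': [9, 9, -104, 12, 11]
After 'pick 0': [9, 9, -104, 12, 11, 11]

Answer: [9, 9, -104, 12, 11, 11]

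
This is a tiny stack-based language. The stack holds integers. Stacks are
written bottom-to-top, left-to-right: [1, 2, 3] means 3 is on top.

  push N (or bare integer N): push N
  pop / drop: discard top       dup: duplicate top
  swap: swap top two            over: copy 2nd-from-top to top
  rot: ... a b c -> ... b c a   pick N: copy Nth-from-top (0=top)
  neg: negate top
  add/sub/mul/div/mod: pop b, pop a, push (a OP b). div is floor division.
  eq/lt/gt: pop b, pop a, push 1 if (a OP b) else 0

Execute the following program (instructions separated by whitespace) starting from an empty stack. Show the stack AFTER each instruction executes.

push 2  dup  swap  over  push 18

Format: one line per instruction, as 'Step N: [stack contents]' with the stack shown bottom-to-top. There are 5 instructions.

Step 1: [2]
Step 2: [2, 2]
Step 3: [2, 2]
Step 4: [2, 2, 2]
Step 5: [2, 2, 2, 18]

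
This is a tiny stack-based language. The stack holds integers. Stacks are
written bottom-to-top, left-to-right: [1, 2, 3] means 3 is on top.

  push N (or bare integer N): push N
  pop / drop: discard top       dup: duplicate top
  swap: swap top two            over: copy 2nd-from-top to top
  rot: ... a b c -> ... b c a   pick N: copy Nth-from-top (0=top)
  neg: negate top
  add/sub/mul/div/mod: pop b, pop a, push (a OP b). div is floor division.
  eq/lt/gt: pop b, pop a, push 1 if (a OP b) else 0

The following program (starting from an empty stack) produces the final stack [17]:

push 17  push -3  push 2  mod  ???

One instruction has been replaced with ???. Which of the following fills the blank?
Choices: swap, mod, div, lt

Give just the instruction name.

Stack before ???: [17, 1]
Stack after ???:  [17]
Checking each choice:
  swap: produces [1, 17]
  mod: produces [0]
  div: MATCH
  lt: produces [0]


Answer: div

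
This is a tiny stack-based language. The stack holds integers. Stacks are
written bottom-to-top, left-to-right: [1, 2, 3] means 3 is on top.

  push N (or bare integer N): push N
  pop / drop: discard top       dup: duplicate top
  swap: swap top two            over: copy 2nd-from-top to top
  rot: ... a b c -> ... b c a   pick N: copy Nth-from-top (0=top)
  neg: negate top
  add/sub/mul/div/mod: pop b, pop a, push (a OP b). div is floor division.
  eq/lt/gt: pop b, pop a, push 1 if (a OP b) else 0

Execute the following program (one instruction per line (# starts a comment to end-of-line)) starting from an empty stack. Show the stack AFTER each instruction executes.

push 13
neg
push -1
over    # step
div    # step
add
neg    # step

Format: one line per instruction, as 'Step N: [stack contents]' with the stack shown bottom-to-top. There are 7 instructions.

Step 1: [13]
Step 2: [-13]
Step 3: [-13, -1]
Step 4: [-13, -1, -13]
Step 5: [-13, 0]
Step 6: [-13]
Step 7: [13]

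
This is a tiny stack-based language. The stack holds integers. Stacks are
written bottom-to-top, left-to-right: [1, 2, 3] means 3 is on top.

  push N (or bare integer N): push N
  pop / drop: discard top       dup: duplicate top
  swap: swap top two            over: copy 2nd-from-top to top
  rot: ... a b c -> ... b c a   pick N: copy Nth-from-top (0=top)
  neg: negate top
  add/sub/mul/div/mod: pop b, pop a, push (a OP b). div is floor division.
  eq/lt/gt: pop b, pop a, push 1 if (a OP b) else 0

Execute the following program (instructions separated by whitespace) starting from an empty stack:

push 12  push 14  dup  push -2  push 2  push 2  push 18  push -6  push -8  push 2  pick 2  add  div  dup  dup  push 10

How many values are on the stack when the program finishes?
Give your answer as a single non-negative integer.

After 'push 12': stack = [12] (depth 1)
After 'push 14': stack = [12, 14] (depth 2)
After 'dup': stack = [12, 14, 14] (depth 3)
After 'push -2': stack = [12, 14, 14, -2] (depth 4)
After 'push 2': stack = [12, 14, 14, -2, 2] (depth 5)
After 'push 2': stack = [12, 14, 14, -2, 2, 2] (depth 6)
After 'push 18': stack = [12, 14, 14, -2, 2, 2, 18] (depth 7)
After 'push -6': stack = [12, 14, 14, -2, 2, 2, 18, -6] (depth 8)
After 'push -8': stack = [12, 14, 14, -2, 2, 2, 18, -6, -8] (depth 9)
After 'push 2': stack = [12, 14, 14, -2, 2, 2, 18, -6, -8, 2] (depth 10)
After 'pick 2': stack = [12, 14, 14, -2, 2, 2, 18, -6, -8, 2, -6] (depth 11)
After 'add': stack = [12, 14, 14, -2, 2, 2, 18, -6, -8, -4] (depth 10)
After 'div': stack = [12, 14, 14, -2, 2, 2, 18, -6, 2] (depth 9)
After 'dup': stack = [12, 14, 14, -2, 2, 2, 18, -6, 2, 2] (depth 10)
After 'dup': stack = [12, 14, 14, -2, 2, 2, 18, -6, 2, 2, 2] (depth 11)
After 'push 10': stack = [12, 14, 14, -2, 2, 2, 18, -6, 2, 2, 2, 10] (depth 12)

Answer: 12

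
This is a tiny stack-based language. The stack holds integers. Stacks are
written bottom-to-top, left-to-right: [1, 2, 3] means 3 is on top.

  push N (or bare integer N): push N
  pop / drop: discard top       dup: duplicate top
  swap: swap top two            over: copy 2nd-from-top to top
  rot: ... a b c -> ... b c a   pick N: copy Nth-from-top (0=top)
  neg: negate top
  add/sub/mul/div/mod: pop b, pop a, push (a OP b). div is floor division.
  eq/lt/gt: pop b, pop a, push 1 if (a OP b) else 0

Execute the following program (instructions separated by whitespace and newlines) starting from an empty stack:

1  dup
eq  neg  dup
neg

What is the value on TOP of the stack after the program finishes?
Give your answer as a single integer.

Answer: 1

Derivation:
After 'push 1': [1]
After 'dup': [1, 1]
After 'eq': [1]
After 'neg': [-1]
After 'dup': [-1, -1]
After 'neg': [-1, 1]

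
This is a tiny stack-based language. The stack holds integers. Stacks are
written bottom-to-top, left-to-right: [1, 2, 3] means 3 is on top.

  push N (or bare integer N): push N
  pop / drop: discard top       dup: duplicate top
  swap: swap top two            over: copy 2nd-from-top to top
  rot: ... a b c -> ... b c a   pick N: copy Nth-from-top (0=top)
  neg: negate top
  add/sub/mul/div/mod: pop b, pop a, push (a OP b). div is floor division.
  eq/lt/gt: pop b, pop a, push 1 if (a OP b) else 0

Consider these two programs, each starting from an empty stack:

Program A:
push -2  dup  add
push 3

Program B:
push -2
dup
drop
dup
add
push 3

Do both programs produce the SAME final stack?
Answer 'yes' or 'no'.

Answer: yes

Derivation:
Program A trace:
  After 'push -2': [-2]
  After 'dup': [-2, -2]
  After 'add': [-4]
  After 'push 3': [-4, 3]
Program A final stack: [-4, 3]

Program B trace:
  After 'push -2': [-2]
  After 'dup': [-2, -2]
  After 'drop': [-2]
  After 'dup': [-2, -2]
  After 'add': [-4]
  After 'push 3': [-4, 3]
Program B final stack: [-4, 3]
Same: yes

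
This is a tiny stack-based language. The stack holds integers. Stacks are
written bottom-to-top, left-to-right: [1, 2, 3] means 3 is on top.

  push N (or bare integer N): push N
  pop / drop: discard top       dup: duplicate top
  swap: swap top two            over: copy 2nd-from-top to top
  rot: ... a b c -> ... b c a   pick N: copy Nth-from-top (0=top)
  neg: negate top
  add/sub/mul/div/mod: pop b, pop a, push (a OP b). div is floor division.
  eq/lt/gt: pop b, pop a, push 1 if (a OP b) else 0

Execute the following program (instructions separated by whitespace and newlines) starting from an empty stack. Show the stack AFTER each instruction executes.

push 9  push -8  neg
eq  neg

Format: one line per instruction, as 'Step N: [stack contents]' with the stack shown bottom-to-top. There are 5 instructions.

Step 1: [9]
Step 2: [9, -8]
Step 3: [9, 8]
Step 4: [0]
Step 5: [0]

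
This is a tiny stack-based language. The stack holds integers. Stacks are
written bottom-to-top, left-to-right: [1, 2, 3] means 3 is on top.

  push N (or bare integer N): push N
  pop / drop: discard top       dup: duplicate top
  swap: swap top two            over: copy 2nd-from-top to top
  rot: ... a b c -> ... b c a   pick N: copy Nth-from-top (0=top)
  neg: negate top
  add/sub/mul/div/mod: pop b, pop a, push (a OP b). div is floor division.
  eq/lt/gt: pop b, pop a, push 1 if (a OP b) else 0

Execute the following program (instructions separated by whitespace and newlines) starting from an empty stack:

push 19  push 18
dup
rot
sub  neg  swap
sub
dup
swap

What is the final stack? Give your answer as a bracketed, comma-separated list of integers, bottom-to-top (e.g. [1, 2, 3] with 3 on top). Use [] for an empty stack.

After 'push 19': [19]
After 'push 18': [19, 18]
After 'dup': [19, 18, 18]
After 'rot': [18, 18, 19]
After 'sub': [18, -1]
After 'neg': [18, 1]
After 'swap': [1, 18]
After 'sub': [-17]
After 'dup': [-17, -17]
After 'swap': [-17, -17]

Answer: [-17, -17]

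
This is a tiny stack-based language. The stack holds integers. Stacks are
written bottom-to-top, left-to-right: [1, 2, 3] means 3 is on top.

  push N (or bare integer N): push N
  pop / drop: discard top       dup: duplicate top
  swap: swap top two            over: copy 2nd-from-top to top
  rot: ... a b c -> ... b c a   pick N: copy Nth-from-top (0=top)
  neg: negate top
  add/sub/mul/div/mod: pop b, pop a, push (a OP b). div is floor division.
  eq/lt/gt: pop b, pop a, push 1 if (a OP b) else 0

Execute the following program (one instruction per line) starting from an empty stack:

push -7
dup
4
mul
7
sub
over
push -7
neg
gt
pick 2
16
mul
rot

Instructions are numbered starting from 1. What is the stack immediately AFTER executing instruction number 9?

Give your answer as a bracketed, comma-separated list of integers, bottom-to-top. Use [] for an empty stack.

Answer: [-7, -35, -7, 7]

Derivation:
Step 1 ('push -7'): [-7]
Step 2 ('dup'): [-7, -7]
Step 3 ('4'): [-7, -7, 4]
Step 4 ('mul'): [-7, -28]
Step 5 ('7'): [-7, -28, 7]
Step 6 ('sub'): [-7, -35]
Step 7 ('over'): [-7, -35, -7]
Step 8 ('push -7'): [-7, -35, -7, -7]
Step 9 ('neg'): [-7, -35, -7, 7]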